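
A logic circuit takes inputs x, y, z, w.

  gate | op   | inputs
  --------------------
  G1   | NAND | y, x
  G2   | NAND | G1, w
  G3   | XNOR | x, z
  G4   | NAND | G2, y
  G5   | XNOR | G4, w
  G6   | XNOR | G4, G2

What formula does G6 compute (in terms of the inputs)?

G1 = y NAND x
G2 = G1 NAND w = (y NAND x) NAND w
G4 = G2 NAND y = ((y NAND x) NAND w) NAND y
G6 = G4 XNOR G2 = (((y NAND x) NAND w) NAND y) XNOR ((y NAND x) NAND w)

(((y NAND x) NAND w) NAND y) XNOR ((y NAND x) NAND w)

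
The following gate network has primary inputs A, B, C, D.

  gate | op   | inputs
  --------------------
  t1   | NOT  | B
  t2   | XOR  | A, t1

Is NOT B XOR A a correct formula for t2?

t1 = NOT B
t2 = A XOR t1 = A XOR NOT B
At A=0, B=1, C=0, D=0: circuit gives 0, formula gives 0.
At A=0, B=0, C=0, D=0: circuit gives 1, formula gives 1.
Agrees on all 16 inputs.

Yes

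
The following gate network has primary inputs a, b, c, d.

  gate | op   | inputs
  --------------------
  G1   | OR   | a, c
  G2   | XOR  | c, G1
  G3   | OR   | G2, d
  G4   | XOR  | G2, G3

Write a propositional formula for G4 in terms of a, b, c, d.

G1 = a OR c
G2 = c XOR G1 = c XOR (a OR c)
G3 = G2 OR d = (c XOR (a OR c)) OR d
G4 = G2 XOR G3 = (c XOR (a OR c)) XOR ((c XOR (a OR c)) OR d)

(c XOR (a OR c)) XOR ((c XOR (a OR c)) OR d)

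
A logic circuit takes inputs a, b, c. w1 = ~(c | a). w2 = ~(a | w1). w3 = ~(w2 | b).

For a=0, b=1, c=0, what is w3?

0

w1 = ~(0 | 0) = 1
w2 = ~(0 | 1) = 0
w3 = ~(0 | 1) = 0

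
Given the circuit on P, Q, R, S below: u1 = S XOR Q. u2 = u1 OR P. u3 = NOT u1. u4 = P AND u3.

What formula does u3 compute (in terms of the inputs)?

NOT (S XOR Q)

u1 = S XOR Q
u3 = NOT u1 = NOT (S XOR Q)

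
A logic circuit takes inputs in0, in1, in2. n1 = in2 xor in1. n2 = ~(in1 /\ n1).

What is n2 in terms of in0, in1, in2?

~(in1 /\ (in2 xor in1))

n1 = in2 xor in1
n2 = ~(in1 /\ n1) = ~(in1 /\ (in2 xor in1))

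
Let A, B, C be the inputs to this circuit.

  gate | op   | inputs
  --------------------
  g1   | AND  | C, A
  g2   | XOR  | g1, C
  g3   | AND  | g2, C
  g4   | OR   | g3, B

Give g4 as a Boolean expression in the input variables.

(((C AND A) XOR C) AND C) OR B

g1 = C AND A
g2 = g1 XOR C = (C AND A) XOR C
g3 = g2 AND C = ((C AND A) XOR C) AND C
g4 = g3 OR B = (((C AND A) XOR C) AND C) OR B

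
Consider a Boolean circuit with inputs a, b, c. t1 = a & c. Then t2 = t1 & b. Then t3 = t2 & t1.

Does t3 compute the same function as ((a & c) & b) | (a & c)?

No

t1 = a & c
t2 = t1 & b = (a & c) & b
t3 = t2 & t1 = ((a & c) & b) & (a & c)
At a=1, b=0, c=1: circuit gives 0, formula gives 1.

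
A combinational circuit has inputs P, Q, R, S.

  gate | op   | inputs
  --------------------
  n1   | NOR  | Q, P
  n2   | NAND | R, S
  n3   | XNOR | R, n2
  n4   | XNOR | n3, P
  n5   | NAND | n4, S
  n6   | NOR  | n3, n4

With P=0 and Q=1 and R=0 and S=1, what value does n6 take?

0

n2 = 0 NAND 1 = 1
n3 = 0 XNOR 1 = 0
n4 = 0 XNOR 0 = 1
n6 = 0 NOR 1 = 0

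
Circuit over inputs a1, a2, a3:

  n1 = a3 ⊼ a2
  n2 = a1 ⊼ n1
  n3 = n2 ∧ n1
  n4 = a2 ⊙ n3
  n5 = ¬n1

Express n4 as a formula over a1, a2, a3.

a2 ⊙ ((a1 ⊼ (a3 ⊼ a2)) ∧ (a3 ⊼ a2))

n1 = a3 ⊼ a2
n2 = a1 ⊼ n1 = a1 ⊼ (a3 ⊼ a2)
n3 = n2 ∧ n1 = (a1 ⊼ (a3 ⊼ a2)) ∧ (a3 ⊼ a2)
n4 = a2 ⊙ n3 = a2 ⊙ ((a1 ⊼ (a3 ⊼ a2)) ∧ (a3 ⊼ a2))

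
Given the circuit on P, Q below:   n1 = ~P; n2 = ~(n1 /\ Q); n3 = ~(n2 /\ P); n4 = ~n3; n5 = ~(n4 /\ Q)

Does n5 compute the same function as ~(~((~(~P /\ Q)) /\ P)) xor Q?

No

n1 = ~P
n2 = ~(n1 /\ Q) = ~(~P /\ Q)
n3 = ~(n2 /\ P) = ~((~(~P /\ Q)) /\ P)
n4 = ~n3 = ~(~((~(~P /\ Q)) /\ P))
n5 = ~(n4 /\ Q) = ~(~(~((~(~P /\ Q)) /\ P)) /\ Q)
At P=0, Q=0: circuit gives 1, formula gives 0.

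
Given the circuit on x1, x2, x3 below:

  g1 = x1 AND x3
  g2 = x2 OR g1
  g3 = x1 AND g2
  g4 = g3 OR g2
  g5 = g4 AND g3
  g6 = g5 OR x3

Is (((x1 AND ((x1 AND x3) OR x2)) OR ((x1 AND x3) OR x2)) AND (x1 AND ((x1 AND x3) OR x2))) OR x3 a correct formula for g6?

g1 = x1 AND x3
g2 = x2 OR g1 = x2 OR (x1 AND x3)
g3 = x1 AND g2 = x1 AND (x2 OR (x1 AND x3))
g4 = g3 OR g2 = (x1 AND (x2 OR (x1 AND x3))) OR (x2 OR (x1 AND x3))
g5 = g4 AND g3 = ((x1 AND (x2 OR (x1 AND x3))) OR (x2 OR (x1 AND x3))) AND (x1 AND (x2 OR (x1 AND x3)))
g6 = g5 OR x3 = (((x1 AND (x2 OR (x1 AND x3))) OR (x2 OR (x1 AND x3))) AND (x1 AND (x2 OR (x1 AND x3)))) OR x3
At x1=0, x2=0, x3=0: circuit gives 0, formula gives 0.
At x1=0, x2=0, x3=1: circuit gives 1, formula gives 1.
Agrees on all 8 inputs.

Yes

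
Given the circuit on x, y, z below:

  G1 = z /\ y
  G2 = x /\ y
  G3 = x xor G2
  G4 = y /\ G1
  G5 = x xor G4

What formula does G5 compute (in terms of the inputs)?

x xor (y /\ (z /\ y))

G1 = z /\ y
G4 = y /\ G1 = y /\ (z /\ y)
G5 = x xor G4 = x xor (y /\ (z /\ y))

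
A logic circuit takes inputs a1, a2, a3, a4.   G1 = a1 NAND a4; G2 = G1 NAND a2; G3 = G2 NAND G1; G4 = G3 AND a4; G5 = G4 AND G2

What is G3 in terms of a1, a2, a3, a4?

((a1 NAND a4) NAND a2) NAND (a1 NAND a4)

G1 = a1 NAND a4
G2 = G1 NAND a2 = (a1 NAND a4) NAND a2
G3 = G2 NAND G1 = ((a1 NAND a4) NAND a2) NAND (a1 NAND a4)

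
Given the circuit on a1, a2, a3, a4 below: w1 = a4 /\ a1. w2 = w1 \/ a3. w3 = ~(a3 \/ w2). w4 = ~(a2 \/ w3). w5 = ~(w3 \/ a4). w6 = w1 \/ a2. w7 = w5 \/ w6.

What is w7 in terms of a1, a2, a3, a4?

(~((~(a3 \/ ((a4 /\ a1) \/ a3))) \/ a4)) \/ ((a4 /\ a1) \/ a2)

w1 = a4 /\ a1
w2 = w1 \/ a3 = (a4 /\ a1) \/ a3
w3 = ~(a3 \/ w2) = ~(a3 \/ ((a4 /\ a1) \/ a3))
w5 = ~(w3 \/ a4) = ~((~(a3 \/ ((a4 /\ a1) \/ a3))) \/ a4)
w6 = w1 \/ a2 = (a4 /\ a1) \/ a2
w7 = w5 \/ w6 = (~((~(a3 \/ ((a4 /\ a1) \/ a3))) \/ a4)) \/ ((a4 /\ a1) \/ a2)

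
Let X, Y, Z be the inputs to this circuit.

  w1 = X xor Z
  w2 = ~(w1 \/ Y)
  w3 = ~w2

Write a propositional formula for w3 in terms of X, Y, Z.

~(~((X xor Z) \/ Y))

w1 = X xor Z
w2 = ~(w1 \/ Y) = ~((X xor Z) \/ Y)
w3 = ~w2 = ~(~((X xor Z) \/ Y))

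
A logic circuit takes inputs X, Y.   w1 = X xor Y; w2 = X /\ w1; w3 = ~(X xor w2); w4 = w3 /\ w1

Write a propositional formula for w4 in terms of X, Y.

w1 = X xor Y
w2 = X /\ w1 = X /\ (X xor Y)
w3 = ~(X xor w2) = ~(X xor (X /\ (X xor Y)))
w4 = w3 /\ w1 = (~(X xor (X /\ (X xor Y)))) /\ (X xor Y)

(~(X xor (X /\ (X xor Y)))) /\ (X xor Y)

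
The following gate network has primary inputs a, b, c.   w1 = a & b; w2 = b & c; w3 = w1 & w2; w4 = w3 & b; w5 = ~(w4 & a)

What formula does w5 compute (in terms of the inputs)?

~((((a & b) & (b & c)) & b) & a)

w1 = a & b
w2 = b & c
w3 = w1 & w2 = (a & b) & (b & c)
w4 = w3 & b = ((a & b) & (b & c)) & b
w5 = ~(w4 & a) = ~((((a & b) & (b & c)) & b) & a)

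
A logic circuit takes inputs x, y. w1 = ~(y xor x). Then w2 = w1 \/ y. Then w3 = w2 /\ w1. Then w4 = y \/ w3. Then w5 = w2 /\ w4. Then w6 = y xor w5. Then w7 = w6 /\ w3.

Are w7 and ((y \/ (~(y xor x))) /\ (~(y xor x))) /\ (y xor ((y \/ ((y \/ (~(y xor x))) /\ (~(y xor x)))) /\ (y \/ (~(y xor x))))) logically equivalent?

Yes

w1 = ~(y xor x)
w2 = w1 \/ y = (~(y xor x)) \/ y
w3 = w2 /\ w1 = ((~(y xor x)) \/ y) /\ (~(y xor x))
w4 = y \/ w3 = y \/ (((~(y xor x)) \/ y) /\ (~(y xor x)))
w5 = w2 /\ w4 = ((~(y xor x)) \/ y) /\ (y \/ (((~(y xor x)) \/ y) /\ (~(y xor x))))
w6 = y xor w5 = y xor (((~(y xor x)) \/ y) /\ (y \/ (((~(y xor x)) \/ y) /\ (~(y xor x)))))
w7 = w6 /\ w3 = (y xor (((~(y xor x)) \/ y) /\ (y \/ (((~(y xor x)) \/ y) /\ (~(y xor x)))))) /\ (((~(y xor x)) \/ y) /\ (~(y xor x)))
At x=0, y=1: circuit gives 0, formula gives 0.
At x=0, y=0: circuit gives 1, formula gives 1.
Agrees on all 4 inputs.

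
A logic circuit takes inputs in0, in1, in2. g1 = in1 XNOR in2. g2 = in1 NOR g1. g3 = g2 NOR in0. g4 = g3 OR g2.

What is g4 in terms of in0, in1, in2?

g1 = in1 XNOR in2
g2 = in1 NOR g1 = in1 NOR (in1 XNOR in2)
g3 = g2 NOR in0 = (in1 NOR (in1 XNOR in2)) NOR in0
g4 = g3 OR g2 = ((in1 NOR (in1 XNOR in2)) NOR in0) OR (in1 NOR (in1 XNOR in2))

((in1 NOR (in1 XNOR in2)) NOR in0) OR (in1 NOR (in1 XNOR in2))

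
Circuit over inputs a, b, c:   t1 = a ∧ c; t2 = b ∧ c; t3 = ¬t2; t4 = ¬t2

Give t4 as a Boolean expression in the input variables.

t2 = b ∧ c
t4 = ¬t2 = ¬(b ∧ c)

¬(b ∧ c)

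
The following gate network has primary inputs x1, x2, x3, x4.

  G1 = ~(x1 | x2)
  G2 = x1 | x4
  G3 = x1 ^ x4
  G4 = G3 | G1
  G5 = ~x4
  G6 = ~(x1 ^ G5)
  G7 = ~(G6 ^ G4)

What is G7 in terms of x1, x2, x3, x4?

~((~(x1 ^ ~x4)) ^ ((x1 ^ x4) | (~(x1 | x2))))

G1 = ~(x1 | x2)
G3 = x1 ^ x4
G4 = G3 | G1 = (x1 ^ x4) | (~(x1 | x2))
G5 = ~x4
G6 = ~(x1 ^ G5) = ~(x1 ^ ~x4)
G7 = ~(G6 ^ G4) = ~((~(x1 ^ ~x4)) ^ ((x1 ^ x4) | (~(x1 | x2))))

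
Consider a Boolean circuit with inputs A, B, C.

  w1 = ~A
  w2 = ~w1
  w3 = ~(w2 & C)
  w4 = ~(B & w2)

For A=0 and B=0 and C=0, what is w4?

1

w1 = ~0 = 1
w2 = ~1 = 0
w4 = ~(0 & 0) = 1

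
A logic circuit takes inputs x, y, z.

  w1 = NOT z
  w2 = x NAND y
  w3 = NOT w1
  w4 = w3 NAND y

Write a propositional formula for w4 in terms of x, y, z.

w1 = NOT z
w3 = NOT w1 = NOT NOT z
w4 = w3 NAND y = NOT NOT z NAND y

NOT NOT z NAND y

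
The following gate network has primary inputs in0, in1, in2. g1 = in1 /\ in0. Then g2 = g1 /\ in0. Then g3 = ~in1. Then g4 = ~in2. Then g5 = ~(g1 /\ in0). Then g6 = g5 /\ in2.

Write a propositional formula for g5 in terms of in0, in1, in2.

~((in1 /\ in0) /\ in0)

g1 = in1 /\ in0
g5 = ~(g1 /\ in0) = ~((in1 /\ in0) /\ in0)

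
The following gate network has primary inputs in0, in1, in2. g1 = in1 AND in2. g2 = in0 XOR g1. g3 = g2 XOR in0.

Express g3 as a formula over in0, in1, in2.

(in0 XOR (in1 AND in2)) XOR in0

g1 = in1 AND in2
g2 = in0 XOR g1 = in0 XOR (in1 AND in2)
g3 = g2 XOR in0 = (in0 XOR (in1 AND in2)) XOR in0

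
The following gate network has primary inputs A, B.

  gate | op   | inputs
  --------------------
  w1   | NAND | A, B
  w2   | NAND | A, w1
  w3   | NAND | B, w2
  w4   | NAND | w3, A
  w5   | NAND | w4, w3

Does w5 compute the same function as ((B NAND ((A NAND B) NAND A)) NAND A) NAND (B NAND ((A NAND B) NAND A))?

Yes

w1 = A NAND B
w2 = A NAND w1 = A NAND (A NAND B)
w3 = B NAND w2 = B NAND (A NAND (A NAND B))
w4 = w3 NAND A = (B NAND (A NAND (A NAND B))) NAND A
w5 = w4 NAND w3 = ((B NAND (A NAND (A NAND B))) NAND A) NAND (B NAND (A NAND (A NAND B)))
At A=0, B=0: circuit gives 0, formula gives 0.
At A=0, B=1: circuit gives 1, formula gives 1.
Agrees on all 4 inputs.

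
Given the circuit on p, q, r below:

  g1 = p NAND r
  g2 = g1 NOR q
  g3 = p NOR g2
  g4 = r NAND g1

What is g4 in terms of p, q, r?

g1 = p NAND r
g4 = r NAND g1 = r NAND (p NAND r)

r NAND (p NAND r)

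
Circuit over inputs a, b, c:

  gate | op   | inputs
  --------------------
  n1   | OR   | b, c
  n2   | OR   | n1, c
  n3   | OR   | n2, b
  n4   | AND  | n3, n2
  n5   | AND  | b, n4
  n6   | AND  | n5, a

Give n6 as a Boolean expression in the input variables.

(b AND ((((b OR c) OR c) OR b) AND ((b OR c) OR c))) AND a

n1 = b OR c
n2 = n1 OR c = (b OR c) OR c
n3 = n2 OR b = ((b OR c) OR c) OR b
n4 = n3 AND n2 = (((b OR c) OR c) OR b) AND ((b OR c) OR c)
n5 = b AND n4 = b AND ((((b OR c) OR c) OR b) AND ((b OR c) OR c))
n6 = n5 AND a = (b AND ((((b OR c) OR c) OR b) AND ((b OR c) OR c))) AND a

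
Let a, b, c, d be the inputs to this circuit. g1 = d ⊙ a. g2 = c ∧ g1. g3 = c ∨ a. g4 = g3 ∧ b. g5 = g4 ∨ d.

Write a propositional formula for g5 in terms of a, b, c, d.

((c ∨ a) ∧ b) ∨ d

g3 = c ∨ a
g4 = g3 ∧ b = (c ∨ a) ∧ b
g5 = g4 ∨ d = ((c ∨ a) ∧ b) ∨ d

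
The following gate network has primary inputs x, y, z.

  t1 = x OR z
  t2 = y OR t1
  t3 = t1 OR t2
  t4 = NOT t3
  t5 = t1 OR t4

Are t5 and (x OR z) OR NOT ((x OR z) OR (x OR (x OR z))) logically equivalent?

No

t1 = x OR z
t2 = y OR t1 = y OR (x OR z)
t3 = t1 OR t2 = (x OR z) OR (y OR (x OR z))
t4 = NOT t3 = NOT ((x OR z) OR (y OR (x OR z)))
t5 = t1 OR t4 = (x OR z) OR NOT ((x OR z) OR (y OR (x OR z)))
At x=0, y=1, z=0: circuit gives 0, formula gives 1.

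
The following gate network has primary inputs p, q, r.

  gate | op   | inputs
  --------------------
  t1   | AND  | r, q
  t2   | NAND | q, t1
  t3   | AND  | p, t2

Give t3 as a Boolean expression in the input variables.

t1 = r AND q
t2 = q NAND t1 = q NAND (r AND q)
t3 = p AND t2 = p AND (q NAND (r AND q))

p AND (q NAND (r AND q))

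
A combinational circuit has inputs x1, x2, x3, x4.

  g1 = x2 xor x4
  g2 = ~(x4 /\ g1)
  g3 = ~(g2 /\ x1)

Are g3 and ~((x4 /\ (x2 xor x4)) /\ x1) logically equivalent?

No

g1 = x2 xor x4
g2 = ~(x4 /\ g1) = ~(x4 /\ (x2 xor x4))
g3 = ~(g2 /\ x1) = ~((~(x4 /\ (x2 xor x4))) /\ x1)
At x1=1, x2=0, x3=0, x4=0: circuit gives 0, formula gives 1.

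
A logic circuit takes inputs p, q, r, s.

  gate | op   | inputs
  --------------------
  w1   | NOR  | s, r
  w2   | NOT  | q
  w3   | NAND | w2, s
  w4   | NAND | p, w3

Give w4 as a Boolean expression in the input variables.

p NAND (NOT q NAND s)

w2 = NOT q
w3 = w2 NAND s = NOT q NAND s
w4 = p NAND w3 = p NAND (NOT q NAND s)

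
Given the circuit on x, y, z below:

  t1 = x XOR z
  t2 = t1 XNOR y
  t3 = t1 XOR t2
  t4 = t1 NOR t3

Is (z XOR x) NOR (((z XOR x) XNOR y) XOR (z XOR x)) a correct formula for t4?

Yes

t1 = x XOR z
t2 = t1 XNOR y = (x XOR z) XNOR y
t3 = t1 XOR t2 = (x XOR z) XOR ((x XOR z) XNOR y)
t4 = t1 NOR t3 = (x XOR z) NOR ((x XOR z) XOR ((x XOR z) XNOR y))
At x=0, y=0, z=0: circuit gives 0, formula gives 0.
At x=0, y=1, z=0: circuit gives 1, formula gives 1.
Agrees on all 8 inputs.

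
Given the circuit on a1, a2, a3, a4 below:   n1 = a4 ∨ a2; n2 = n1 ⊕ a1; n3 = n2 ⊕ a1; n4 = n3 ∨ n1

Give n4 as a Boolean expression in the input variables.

n1 = a4 ∨ a2
n2 = n1 ⊕ a1 = (a4 ∨ a2) ⊕ a1
n3 = n2 ⊕ a1 = ((a4 ∨ a2) ⊕ a1) ⊕ a1
n4 = n3 ∨ n1 = (((a4 ∨ a2) ⊕ a1) ⊕ a1) ∨ (a4 ∨ a2)

(((a4 ∨ a2) ⊕ a1) ⊕ a1) ∨ (a4 ∨ a2)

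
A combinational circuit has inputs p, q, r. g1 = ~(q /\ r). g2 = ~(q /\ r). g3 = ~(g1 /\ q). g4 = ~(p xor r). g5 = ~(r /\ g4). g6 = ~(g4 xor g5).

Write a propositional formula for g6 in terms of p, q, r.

~((~(p xor r)) xor (~(r /\ (~(p xor r)))))

g4 = ~(p xor r)
g5 = ~(r /\ g4) = ~(r /\ (~(p xor r)))
g6 = ~(g4 xor g5) = ~((~(p xor r)) xor (~(r /\ (~(p xor r)))))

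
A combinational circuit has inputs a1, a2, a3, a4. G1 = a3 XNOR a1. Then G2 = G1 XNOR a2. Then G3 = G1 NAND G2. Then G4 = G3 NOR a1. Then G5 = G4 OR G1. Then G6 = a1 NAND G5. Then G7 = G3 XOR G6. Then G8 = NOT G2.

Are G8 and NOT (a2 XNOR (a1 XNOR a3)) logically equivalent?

Yes

G1 = a3 XNOR a1
G2 = G1 XNOR a2 = (a3 XNOR a1) XNOR a2
G8 = NOT G2 = NOT ((a3 XNOR a1) XNOR a2)
At a1=0, a2=0, a3=1, a4=0: circuit gives 0, formula gives 0.
At a1=0, a2=0, a3=0, a4=0: circuit gives 1, formula gives 1.
Agrees on all 16 inputs.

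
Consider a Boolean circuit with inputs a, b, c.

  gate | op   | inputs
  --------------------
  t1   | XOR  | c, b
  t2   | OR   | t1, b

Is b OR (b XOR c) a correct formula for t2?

t1 = c XOR b
t2 = t1 OR b = (c XOR b) OR b
At a=0, b=0, c=0: circuit gives 0, formula gives 0.
At a=0, b=0, c=1: circuit gives 1, formula gives 1.
Agrees on all 8 inputs.

Yes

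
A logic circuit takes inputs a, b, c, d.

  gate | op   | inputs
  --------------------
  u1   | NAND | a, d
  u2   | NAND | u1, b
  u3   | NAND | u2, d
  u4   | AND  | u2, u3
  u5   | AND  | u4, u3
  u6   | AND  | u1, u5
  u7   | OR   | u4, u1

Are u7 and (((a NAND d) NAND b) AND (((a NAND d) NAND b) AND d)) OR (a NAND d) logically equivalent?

u1 = a NAND d
u2 = u1 NAND b = (a NAND d) NAND b
u3 = u2 NAND d = ((a NAND d) NAND b) NAND d
u4 = u2 AND u3 = ((a NAND d) NAND b) AND (((a NAND d) NAND b) NAND d)
u7 = u4 OR u1 = (((a NAND d) NAND b) AND (((a NAND d) NAND b) NAND d)) OR (a NAND d)
At a=1, b=0, c=0, d=1: circuit gives 0, formula gives 1.

No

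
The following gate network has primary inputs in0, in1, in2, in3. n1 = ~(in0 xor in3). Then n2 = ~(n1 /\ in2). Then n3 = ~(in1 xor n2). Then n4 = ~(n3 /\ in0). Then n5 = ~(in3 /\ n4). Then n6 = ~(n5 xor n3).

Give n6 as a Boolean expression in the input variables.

~((~(in3 /\ (~((~(in1 xor (~((~(in0 xor in3)) /\ in2)))) /\ in0)))) xor (~(in1 xor (~((~(in0 xor in3)) /\ in2)))))

n1 = ~(in0 xor in3)
n2 = ~(n1 /\ in2) = ~((~(in0 xor in3)) /\ in2)
n3 = ~(in1 xor n2) = ~(in1 xor (~((~(in0 xor in3)) /\ in2)))
n4 = ~(n3 /\ in0) = ~((~(in1 xor (~((~(in0 xor in3)) /\ in2)))) /\ in0)
n5 = ~(in3 /\ n4) = ~(in3 /\ (~((~(in1 xor (~((~(in0 xor in3)) /\ in2)))) /\ in0)))
n6 = ~(n5 xor n3) = ~((~(in3 /\ (~((~(in1 xor (~((~(in0 xor in3)) /\ in2)))) /\ in0)))) xor (~(in1 xor (~((~(in0 xor in3)) /\ in2)))))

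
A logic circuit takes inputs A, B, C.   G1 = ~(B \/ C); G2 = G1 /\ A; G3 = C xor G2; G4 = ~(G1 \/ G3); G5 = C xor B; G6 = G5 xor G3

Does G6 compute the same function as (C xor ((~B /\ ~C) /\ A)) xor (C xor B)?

G1 = ~(B \/ C)
G2 = G1 /\ A = (~(B \/ C)) /\ A
G3 = C xor G2 = C xor ((~(B \/ C)) /\ A)
G5 = C xor B
G6 = G5 xor G3 = (C xor B) xor (C xor ((~(B \/ C)) /\ A))
At A=0, B=0, C=0: circuit gives 0, formula gives 0.
At A=0, B=1, C=0: circuit gives 1, formula gives 1.
Agrees on all 8 inputs.

Yes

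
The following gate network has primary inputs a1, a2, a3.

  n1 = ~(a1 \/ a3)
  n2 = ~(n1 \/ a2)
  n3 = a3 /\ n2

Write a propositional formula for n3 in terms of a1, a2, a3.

n1 = ~(a1 \/ a3)
n2 = ~(n1 \/ a2) = ~((~(a1 \/ a3)) \/ a2)
n3 = a3 /\ n2 = a3 /\ (~((~(a1 \/ a3)) \/ a2))

a3 /\ (~((~(a1 \/ a3)) \/ a2))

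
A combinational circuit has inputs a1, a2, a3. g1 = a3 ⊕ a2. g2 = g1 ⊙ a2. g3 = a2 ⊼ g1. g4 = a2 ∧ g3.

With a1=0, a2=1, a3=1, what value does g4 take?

g1 = 1 ⊕ 1 = 0
g3 = 1 ⊼ 0 = 1
g4 = 1 ∧ 1 = 1

1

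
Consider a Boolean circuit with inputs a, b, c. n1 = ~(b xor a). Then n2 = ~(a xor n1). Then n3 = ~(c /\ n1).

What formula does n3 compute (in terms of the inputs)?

~(c /\ (~(b xor a)))

n1 = ~(b xor a)
n3 = ~(c /\ n1) = ~(c /\ (~(b xor a)))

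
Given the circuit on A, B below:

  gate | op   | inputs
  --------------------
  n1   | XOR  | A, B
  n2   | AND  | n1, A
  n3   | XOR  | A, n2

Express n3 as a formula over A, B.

n1 = A XOR B
n2 = n1 AND A = (A XOR B) AND A
n3 = A XOR n2 = A XOR ((A XOR B) AND A)

A XOR ((A XOR B) AND A)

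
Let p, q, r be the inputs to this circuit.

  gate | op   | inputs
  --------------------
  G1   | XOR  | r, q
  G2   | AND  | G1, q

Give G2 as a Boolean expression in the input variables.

G1 = r XOR q
G2 = G1 AND q = (r XOR q) AND q

(r XOR q) AND q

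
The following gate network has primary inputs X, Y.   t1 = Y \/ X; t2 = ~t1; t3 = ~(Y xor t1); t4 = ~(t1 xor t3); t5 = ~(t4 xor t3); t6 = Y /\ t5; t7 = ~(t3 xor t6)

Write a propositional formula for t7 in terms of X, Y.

~((~(Y xor (Y \/ X))) xor (Y /\ (~((~((Y \/ X) xor (~(Y xor (Y \/ X))))) xor (~(Y xor (Y \/ X)))))))

t1 = Y \/ X
t3 = ~(Y xor t1) = ~(Y xor (Y \/ X))
t4 = ~(t1 xor t3) = ~((Y \/ X) xor (~(Y xor (Y \/ X))))
t5 = ~(t4 xor t3) = ~((~((Y \/ X) xor (~(Y xor (Y \/ X))))) xor (~(Y xor (Y \/ X))))
t6 = Y /\ t5 = Y /\ (~((~((Y \/ X) xor (~(Y xor (Y \/ X))))) xor (~(Y xor (Y \/ X)))))
t7 = ~(t3 xor t6) = ~((~(Y xor (Y \/ X))) xor (Y /\ (~((~((Y \/ X) xor (~(Y xor (Y \/ X))))) xor (~(Y xor (Y \/ X)))))))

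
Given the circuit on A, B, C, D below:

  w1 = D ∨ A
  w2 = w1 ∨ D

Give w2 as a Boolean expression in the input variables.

w1 = D ∨ A
w2 = w1 ∨ D = (D ∨ A) ∨ D

(D ∨ A) ∨ D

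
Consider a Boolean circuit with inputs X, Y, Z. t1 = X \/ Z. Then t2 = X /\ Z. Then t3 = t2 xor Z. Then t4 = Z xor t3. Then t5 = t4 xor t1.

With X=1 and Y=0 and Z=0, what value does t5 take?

t1 = 1 \/ 0 = 1
t2 = 1 /\ 0 = 0
t3 = 0 xor 0 = 0
t4 = 0 xor 0 = 0
t5 = 0 xor 1 = 1

1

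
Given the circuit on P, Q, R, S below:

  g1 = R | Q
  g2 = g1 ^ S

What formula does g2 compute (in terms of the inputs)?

(R | Q) ^ S

g1 = R | Q
g2 = g1 ^ S = (R | Q) ^ S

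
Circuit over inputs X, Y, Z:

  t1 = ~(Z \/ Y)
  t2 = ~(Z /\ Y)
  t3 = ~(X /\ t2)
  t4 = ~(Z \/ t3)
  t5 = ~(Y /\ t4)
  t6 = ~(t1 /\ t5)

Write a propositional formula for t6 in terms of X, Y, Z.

t1 = ~(Z \/ Y)
t2 = ~(Z /\ Y)
t3 = ~(X /\ t2) = ~(X /\ (~(Z /\ Y)))
t4 = ~(Z \/ t3) = ~(Z \/ (~(X /\ (~(Z /\ Y)))))
t5 = ~(Y /\ t4) = ~(Y /\ (~(Z \/ (~(X /\ (~(Z /\ Y)))))))
t6 = ~(t1 /\ t5) = ~((~(Z \/ Y)) /\ (~(Y /\ (~(Z \/ (~(X /\ (~(Z /\ Y)))))))))

~((~(Z \/ Y)) /\ (~(Y /\ (~(Z \/ (~(X /\ (~(Z /\ Y)))))))))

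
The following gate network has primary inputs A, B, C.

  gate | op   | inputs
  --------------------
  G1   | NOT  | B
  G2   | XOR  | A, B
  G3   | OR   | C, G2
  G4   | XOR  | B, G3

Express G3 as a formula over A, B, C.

G2 = A XOR B
G3 = C OR G2 = C OR (A XOR B)

C OR (A XOR B)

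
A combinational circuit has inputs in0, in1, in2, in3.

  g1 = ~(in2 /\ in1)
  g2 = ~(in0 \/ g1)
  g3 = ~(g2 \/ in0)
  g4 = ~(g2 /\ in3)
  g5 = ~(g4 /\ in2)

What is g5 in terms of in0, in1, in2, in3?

g1 = ~(in2 /\ in1)
g2 = ~(in0 \/ g1) = ~(in0 \/ (~(in2 /\ in1)))
g4 = ~(g2 /\ in3) = ~((~(in0 \/ (~(in2 /\ in1)))) /\ in3)
g5 = ~(g4 /\ in2) = ~((~((~(in0 \/ (~(in2 /\ in1)))) /\ in3)) /\ in2)

~((~((~(in0 \/ (~(in2 /\ in1)))) /\ in3)) /\ in2)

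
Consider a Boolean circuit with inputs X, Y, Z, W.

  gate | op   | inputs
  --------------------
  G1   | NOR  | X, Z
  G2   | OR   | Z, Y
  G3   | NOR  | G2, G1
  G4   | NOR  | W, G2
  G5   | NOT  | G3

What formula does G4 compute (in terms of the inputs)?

W NOR (Z OR Y)

G2 = Z OR Y
G4 = W NOR G2 = W NOR (Z OR Y)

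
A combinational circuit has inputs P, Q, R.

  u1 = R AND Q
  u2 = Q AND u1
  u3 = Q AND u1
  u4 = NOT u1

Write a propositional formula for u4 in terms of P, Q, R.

NOT (R AND Q)

u1 = R AND Q
u4 = NOT u1 = NOT (R AND Q)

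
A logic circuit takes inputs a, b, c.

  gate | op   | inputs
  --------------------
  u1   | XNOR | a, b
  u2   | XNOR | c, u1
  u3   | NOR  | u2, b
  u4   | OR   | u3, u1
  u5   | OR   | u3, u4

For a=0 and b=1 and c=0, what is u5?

0

u1 = 0 XNOR 1 = 0
u2 = 0 XNOR 0 = 1
u3 = 1 NOR 1 = 0
u4 = 0 OR 0 = 0
u5 = 0 OR 0 = 0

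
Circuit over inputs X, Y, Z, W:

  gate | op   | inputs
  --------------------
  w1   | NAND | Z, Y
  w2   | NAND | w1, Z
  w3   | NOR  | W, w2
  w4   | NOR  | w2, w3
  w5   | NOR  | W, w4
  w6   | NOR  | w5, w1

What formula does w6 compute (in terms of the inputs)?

(W NOR (((Z NAND Y) NAND Z) NOR (W NOR ((Z NAND Y) NAND Z)))) NOR (Z NAND Y)

w1 = Z NAND Y
w2 = w1 NAND Z = (Z NAND Y) NAND Z
w3 = W NOR w2 = W NOR ((Z NAND Y) NAND Z)
w4 = w2 NOR w3 = ((Z NAND Y) NAND Z) NOR (W NOR ((Z NAND Y) NAND Z))
w5 = W NOR w4 = W NOR (((Z NAND Y) NAND Z) NOR (W NOR ((Z NAND Y) NAND Z)))
w6 = w5 NOR w1 = (W NOR (((Z NAND Y) NAND Z) NOR (W NOR ((Z NAND Y) NAND Z)))) NOR (Z NAND Y)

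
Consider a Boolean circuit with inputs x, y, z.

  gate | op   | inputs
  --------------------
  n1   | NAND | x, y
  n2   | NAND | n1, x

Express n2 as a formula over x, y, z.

(x NAND y) NAND x

n1 = x NAND y
n2 = n1 NAND x = (x NAND y) NAND x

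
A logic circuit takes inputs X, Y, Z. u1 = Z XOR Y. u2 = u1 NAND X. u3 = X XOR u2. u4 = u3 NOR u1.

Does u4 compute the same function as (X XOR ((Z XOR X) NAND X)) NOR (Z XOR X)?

No

u1 = Z XOR Y
u2 = u1 NAND X = (Z XOR Y) NAND X
u3 = X XOR u2 = X XOR ((Z XOR Y) NAND X)
u4 = u3 NOR u1 = (X XOR ((Z XOR Y) NAND X)) NOR (Z XOR Y)
At X=1, Y=0, Z=0: circuit gives 1, formula gives 0.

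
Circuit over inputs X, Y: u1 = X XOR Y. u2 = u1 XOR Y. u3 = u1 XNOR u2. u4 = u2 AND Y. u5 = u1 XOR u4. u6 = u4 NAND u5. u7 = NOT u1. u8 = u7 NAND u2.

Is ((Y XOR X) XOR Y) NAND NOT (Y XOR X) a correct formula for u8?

Yes

u1 = X XOR Y
u2 = u1 XOR Y = (X XOR Y) XOR Y
u7 = NOT u1 = NOT (X XOR Y)
u8 = u7 NAND u2 = NOT (X XOR Y) NAND ((X XOR Y) XOR Y)
At X=1, Y=1: circuit gives 0, formula gives 0.
At X=0, Y=0: circuit gives 1, formula gives 1.
Agrees on all 4 inputs.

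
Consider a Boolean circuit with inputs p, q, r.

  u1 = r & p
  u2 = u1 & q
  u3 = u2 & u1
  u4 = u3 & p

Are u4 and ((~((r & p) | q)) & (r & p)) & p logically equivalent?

u1 = r & p
u2 = u1 & q = (r & p) & q
u3 = u2 & u1 = ((r & p) & q) & (r & p)
u4 = u3 & p = (((r & p) & q) & (r & p)) & p
At p=1, q=1, r=1: circuit gives 1, formula gives 0.

No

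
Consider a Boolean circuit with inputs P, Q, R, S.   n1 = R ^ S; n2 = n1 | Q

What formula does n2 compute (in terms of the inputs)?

(R ^ S) | Q

n1 = R ^ S
n2 = n1 | Q = (R ^ S) | Q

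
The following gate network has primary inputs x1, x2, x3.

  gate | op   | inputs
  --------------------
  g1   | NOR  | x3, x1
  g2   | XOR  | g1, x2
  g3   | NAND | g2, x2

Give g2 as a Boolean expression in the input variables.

g1 = x3 NOR x1
g2 = g1 XOR x2 = (x3 NOR x1) XOR x2

(x3 NOR x1) XOR x2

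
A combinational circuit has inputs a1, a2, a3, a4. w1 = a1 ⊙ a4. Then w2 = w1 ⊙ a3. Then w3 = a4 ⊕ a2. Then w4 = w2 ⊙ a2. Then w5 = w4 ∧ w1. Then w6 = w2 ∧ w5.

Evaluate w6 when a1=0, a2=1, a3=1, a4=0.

w1 = 0 ⊙ 0 = 1
w2 = 1 ⊙ 1 = 1
w4 = 1 ⊙ 1 = 1
w5 = 1 ∧ 1 = 1
w6 = 1 ∧ 1 = 1

1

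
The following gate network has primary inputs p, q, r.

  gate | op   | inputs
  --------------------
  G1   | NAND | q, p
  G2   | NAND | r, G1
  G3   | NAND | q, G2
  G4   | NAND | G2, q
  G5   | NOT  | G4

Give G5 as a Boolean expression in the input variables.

G1 = q NAND p
G2 = r NAND G1 = r NAND (q NAND p)
G4 = G2 NAND q = (r NAND (q NAND p)) NAND q
G5 = NOT G4 = NOT ((r NAND (q NAND p)) NAND q)

NOT ((r NAND (q NAND p)) NAND q)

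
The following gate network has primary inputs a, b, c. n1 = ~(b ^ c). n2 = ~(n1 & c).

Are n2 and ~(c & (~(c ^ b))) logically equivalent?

Yes

n1 = ~(b ^ c)
n2 = ~(n1 & c) = ~((~(b ^ c)) & c)
At a=0, b=1, c=1: circuit gives 0, formula gives 0.
At a=0, b=0, c=0: circuit gives 1, formula gives 1.
Agrees on all 8 inputs.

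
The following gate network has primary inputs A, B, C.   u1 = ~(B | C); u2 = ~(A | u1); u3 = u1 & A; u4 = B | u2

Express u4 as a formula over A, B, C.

B | (~(A | (~(B | C))))

u1 = ~(B | C)
u2 = ~(A | u1) = ~(A | (~(B | C)))
u4 = B | u2 = B | (~(A | (~(B | C))))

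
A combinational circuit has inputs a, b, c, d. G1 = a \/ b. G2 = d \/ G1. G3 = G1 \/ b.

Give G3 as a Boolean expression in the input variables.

(a \/ b) \/ b

G1 = a \/ b
G3 = G1 \/ b = (a \/ b) \/ b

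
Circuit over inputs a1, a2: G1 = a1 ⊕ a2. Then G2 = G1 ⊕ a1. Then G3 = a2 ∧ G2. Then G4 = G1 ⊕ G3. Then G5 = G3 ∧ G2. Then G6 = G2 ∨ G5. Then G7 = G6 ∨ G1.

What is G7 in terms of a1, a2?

(((a1 ⊕ a2) ⊕ a1) ∨ ((a2 ∧ ((a1 ⊕ a2) ⊕ a1)) ∧ ((a1 ⊕ a2) ⊕ a1))) ∨ (a1 ⊕ a2)

G1 = a1 ⊕ a2
G2 = G1 ⊕ a1 = (a1 ⊕ a2) ⊕ a1
G3 = a2 ∧ G2 = a2 ∧ ((a1 ⊕ a2) ⊕ a1)
G5 = G3 ∧ G2 = (a2 ∧ ((a1 ⊕ a2) ⊕ a1)) ∧ ((a1 ⊕ a2) ⊕ a1)
G6 = G2 ∨ G5 = ((a1 ⊕ a2) ⊕ a1) ∨ ((a2 ∧ ((a1 ⊕ a2) ⊕ a1)) ∧ ((a1 ⊕ a2) ⊕ a1))
G7 = G6 ∨ G1 = (((a1 ⊕ a2) ⊕ a1) ∨ ((a2 ∧ ((a1 ⊕ a2) ⊕ a1)) ∧ ((a1 ⊕ a2) ⊕ a1))) ∨ (a1 ⊕ a2)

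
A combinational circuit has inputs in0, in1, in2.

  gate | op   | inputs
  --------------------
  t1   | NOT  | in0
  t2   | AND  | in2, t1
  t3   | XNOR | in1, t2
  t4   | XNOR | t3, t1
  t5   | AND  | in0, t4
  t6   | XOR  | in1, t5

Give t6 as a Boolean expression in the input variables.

in1 XOR (in0 AND ((in1 XNOR (in2 AND NOT in0)) XNOR NOT in0))

t1 = NOT in0
t2 = in2 AND t1 = in2 AND NOT in0
t3 = in1 XNOR t2 = in1 XNOR (in2 AND NOT in0)
t4 = t3 XNOR t1 = (in1 XNOR (in2 AND NOT in0)) XNOR NOT in0
t5 = in0 AND t4 = in0 AND ((in1 XNOR (in2 AND NOT in0)) XNOR NOT in0)
t6 = in1 XOR t5 = in1 XOR (in0 AND ((in1 XNOR (in2 AND NOT in0)) XNOR NOT in0))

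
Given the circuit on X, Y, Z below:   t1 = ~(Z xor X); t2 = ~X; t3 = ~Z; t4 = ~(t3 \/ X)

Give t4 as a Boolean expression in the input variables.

t3 = ~Z
t4 = ~(t3 \/ X) = ~(~Z \/ X)

~(~Z \/ X)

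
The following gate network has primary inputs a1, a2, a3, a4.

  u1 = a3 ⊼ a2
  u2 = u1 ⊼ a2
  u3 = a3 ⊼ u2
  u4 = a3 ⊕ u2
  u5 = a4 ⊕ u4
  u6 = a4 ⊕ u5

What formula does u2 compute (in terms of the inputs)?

(a3 ⊼ a2) ⊼ a2

u1 = a3 ⊼ a2
u2 = u1 ⊼ a2 = (a3 ⊼ a2) ⊼ a2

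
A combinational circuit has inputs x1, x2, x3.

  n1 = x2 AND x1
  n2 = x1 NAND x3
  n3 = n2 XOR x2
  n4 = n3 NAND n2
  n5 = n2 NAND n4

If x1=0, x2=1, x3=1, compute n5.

0

n2 = 0 NAND 1 = 1
n3 = 1 XOR 1 = 0
n4 = 0 NAND 1 = 1
n5 = 1 NAND 1 = 0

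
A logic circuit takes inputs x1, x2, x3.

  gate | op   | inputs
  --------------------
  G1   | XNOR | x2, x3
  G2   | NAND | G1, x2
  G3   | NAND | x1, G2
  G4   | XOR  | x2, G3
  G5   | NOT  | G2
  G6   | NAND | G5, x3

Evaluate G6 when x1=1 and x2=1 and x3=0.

G1 = 1 XNOR 0 = 0
G2 = 0 NAND 1 = 1
G5 = NOT 1 = 0
G6 = 0 NAND 0 = 1

1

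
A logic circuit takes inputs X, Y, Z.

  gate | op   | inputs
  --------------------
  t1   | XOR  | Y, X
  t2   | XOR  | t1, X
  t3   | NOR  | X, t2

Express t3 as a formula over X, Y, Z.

X NOR ((Y XOR X) XOR X)

t1 = Y XOR X
t2 = t1 XOR X = (Y XOR X) XOR X
t3 = X NOR t2 = X NOR ((Y XOR X) XOR X)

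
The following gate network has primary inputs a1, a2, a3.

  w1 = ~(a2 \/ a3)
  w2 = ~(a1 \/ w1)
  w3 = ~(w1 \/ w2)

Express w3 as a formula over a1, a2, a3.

~((~(a2 \/ a3)) \/ (~(a1 \/ (~(a2 \/ a3)))))

w1 = ~(a2 \/ a3)
w2 = ~(a1 \/ w1) = ~(a1 \/ (~(a2 \/ a3)))
w3 = ~(w1 \/ w2) = ~((~(a2 \/ a3)) \/ (~(a1 \/ (~(a2 \/ a3)))))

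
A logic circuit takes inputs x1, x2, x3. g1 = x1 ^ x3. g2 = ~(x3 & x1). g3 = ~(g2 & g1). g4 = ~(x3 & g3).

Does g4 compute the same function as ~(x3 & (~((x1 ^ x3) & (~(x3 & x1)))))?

Yes

g1 = x1 ^ x3
g2 = ~(x3 & x1)
g3 = ~(g2 & g1) = ~((~(x3 & x1)) & (x1 ^ x3))
g4 = ~(x3 & g3) = ~(x3 & (~((~(x3 & x1)) & (x1 ^ x3))))
At x1=1, x2=0, x3=1: circuit gives 0, formula gives 0.
At x1=0, x2=0, x3=0: circuit gives 1, formula gives 1.
Agrees on all 8 inputs.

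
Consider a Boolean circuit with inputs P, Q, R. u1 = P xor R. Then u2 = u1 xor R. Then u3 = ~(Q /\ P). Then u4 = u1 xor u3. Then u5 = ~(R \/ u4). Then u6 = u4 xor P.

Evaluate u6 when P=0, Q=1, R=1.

u1 = 0 xor 1 = 1
u3 = ~(1 /\ 0) = 1
u4 = 1 xor 1 = 0
u6 = 0 xor 0 = 0

0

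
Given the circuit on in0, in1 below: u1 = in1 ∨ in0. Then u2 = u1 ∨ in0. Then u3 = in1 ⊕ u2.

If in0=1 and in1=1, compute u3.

u1 = 1 ∨ 1 = 1
u2 = 1 ∨ 1 = 1
u3 = 1 ⊕ 1 = 0

0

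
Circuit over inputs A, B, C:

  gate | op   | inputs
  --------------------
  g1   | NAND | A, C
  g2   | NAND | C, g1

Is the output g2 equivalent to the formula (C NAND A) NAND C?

Yes

g1 = A NAND C
g2 = C NAND g1 = C NAND (A NAND C)
At A=0, B=0, C=1: circuit gives 0, formula gives 0.
At A=0, B=0, C=0: circuit gives 1, formula gives 1.
Agrees on all 8 inputs.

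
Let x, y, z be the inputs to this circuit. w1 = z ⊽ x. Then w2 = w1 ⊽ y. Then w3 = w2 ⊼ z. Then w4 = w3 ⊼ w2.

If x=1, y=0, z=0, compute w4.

0

w1 = 0 ⊽ 1 = 0
w2 = 0 ⊽ 0 = 1
w3 = 1 ⊼ 0 = 1
w4 = 1 ⊼ 1 = 0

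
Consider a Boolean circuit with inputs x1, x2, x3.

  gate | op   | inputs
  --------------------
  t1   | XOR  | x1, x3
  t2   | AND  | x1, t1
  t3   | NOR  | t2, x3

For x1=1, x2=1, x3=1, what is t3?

0

t1 = 1 XOR 1 = 0
t2 = 1 AND 0 = 0
t3 = 0 NOR 1 = 0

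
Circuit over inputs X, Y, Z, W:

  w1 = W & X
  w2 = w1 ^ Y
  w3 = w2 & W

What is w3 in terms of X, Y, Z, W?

w1 = W & X
w2 = w1 ^ Y = (W & X) ^ Y
w3 = w2 & W = ((W & X) ^ Y) & W

((W & X) ^ Y) & W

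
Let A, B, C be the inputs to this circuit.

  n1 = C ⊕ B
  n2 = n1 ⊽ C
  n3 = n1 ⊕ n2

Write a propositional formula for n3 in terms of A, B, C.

n1 = C ⊕ B
n2 = n1 ⊽ C = (C ⊕ B) ⊽ C
n3 = n1 ⊕ n2 = (C ⊕ B) ⊕ ((C ⊕ B) ⊽ C)

(C ⊕ B) ⊕ ((C ⊕ B) ⊽ C)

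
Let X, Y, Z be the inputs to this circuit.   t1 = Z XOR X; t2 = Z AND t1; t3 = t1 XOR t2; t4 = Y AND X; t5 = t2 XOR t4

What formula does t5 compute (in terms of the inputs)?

t1 = Z XOR X
t2 = Z AND t1 = Z AND (Z XOR X)
t4 = Y AND X
t5 = t2 XOR t4 = (Z AND (Z XOR X)) XOR (Y AND X)

(Z AND (Z XOR X)) XOR (Y AND X)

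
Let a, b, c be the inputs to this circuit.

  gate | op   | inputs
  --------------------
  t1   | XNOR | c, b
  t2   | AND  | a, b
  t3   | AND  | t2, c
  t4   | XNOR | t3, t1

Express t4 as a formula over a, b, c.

t1 = c XNOR b
t2 = a AND b
t3 = t2 AND c = (a AND b) AND c
t4 = t3 XNOR t1 = ((a AND b) AND c) XNOR (c XNOR b)

((a AND b) AND c) XNOR (c XNOR b)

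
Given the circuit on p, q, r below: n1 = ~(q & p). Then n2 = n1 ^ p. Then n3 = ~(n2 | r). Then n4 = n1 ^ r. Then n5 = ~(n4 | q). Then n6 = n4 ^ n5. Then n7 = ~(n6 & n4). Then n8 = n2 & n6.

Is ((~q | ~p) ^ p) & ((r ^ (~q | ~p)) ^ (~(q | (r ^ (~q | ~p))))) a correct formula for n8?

Yes

n1 = ~(q & p)
n2 = n1 ^ p = (~(q & p)) ^ p
n4 = n1 ^ r = (~(q & p)) ^ r
n5 = ~(n4 | q) = ~(((~(q & p)) ^ r) | q)
n6 = n4 ^ n5 = ((~(q & p)) ^ r) ^ (~(((~(q & p)) ^ r) | q))
n8 = n2 & n6 = ((~(q & p)) ^ p) & (((~(q & p)) ^ r) ^ (~(((~(q & p)) ^ r) | q)))
At p=0, q=1, r=1: circuit gives 0, formula gives 0.
At p=0, q=0, r=0: circuit gives 1, formula gives 1.
Agrees on all 8 inputs.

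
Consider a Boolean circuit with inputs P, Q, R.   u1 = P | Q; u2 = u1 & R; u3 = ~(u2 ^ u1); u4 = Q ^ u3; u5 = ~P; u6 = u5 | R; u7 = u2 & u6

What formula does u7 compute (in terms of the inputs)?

((P | Q) & R) & (~P | R)

u1 = P | Q
u2 = u1 & R = (P | Q) & R
u5 = ~P
u6 = u5 | R = ~P | R
u7 = u2 & u6 = ((P | Q) & R) & (~P | R)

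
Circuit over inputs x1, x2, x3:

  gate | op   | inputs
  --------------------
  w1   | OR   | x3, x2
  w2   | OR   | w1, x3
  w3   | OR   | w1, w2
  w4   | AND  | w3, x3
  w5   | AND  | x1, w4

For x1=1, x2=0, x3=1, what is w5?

1

w1 = 1 OR 0 = 1
w2 = 1 OR 1 = 1
w3 = 1 OR 1 = 1
w4 = 1 AND 1 = 1
w5 = 1 AND 1 = 1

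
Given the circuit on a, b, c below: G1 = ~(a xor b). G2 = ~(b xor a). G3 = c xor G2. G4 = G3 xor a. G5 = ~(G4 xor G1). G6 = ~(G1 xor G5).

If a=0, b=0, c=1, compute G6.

G1 = ~(0 xor 0) = 1
G2 = ~(0 xor 0) = 1
G3 = 1 xor 1 = 0
G4 = 0 xor 0 = 0
G5 = ~(0 xor 1) = 0
G6 = ~(1 xor 0) = 0

0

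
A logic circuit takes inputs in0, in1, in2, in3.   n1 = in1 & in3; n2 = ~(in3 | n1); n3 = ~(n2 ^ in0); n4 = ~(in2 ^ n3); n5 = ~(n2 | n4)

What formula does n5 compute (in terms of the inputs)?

n1 = in1 & in3
n2 = ~(in3 | n1) = ~(in3 | (in1 & in3))
n3 = ~(n2 ^ in0) = ~((~(in3 | (in1 & in3))) ^ in0)
n4 = ~(in2 ^ n3) = ~(in2 ^ (~((~(in3 | (in1 & in3))) ^ in0)))
n5 = ~(n2 | n4) = ~((~(in3 | (in1 & in3))) | (~(in2 ^ (~((~(in3 | (in1 & in3))) ^ in0)))))

~((~(in3 | (in1 & in3))) | (~(in2 ^ (~((~(in3 | (in1 & in3))) ^ in0)))))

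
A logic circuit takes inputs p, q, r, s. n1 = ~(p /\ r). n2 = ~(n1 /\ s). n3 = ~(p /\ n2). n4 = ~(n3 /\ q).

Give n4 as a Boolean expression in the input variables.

~((~(p /\ (~((~(p /\ r)) /\ s)))) /\ q)

n1 = ~(p /\ r)
n2 = ~(n1 /\ s) = ~((~(p /\ r)) /\ s)
n3 = ~(p /\ n2) = ~(p /\ (~((~(p /\ r)) /\ s)))
n4 = ~(n3 /\ q) = ~((~(p /\ (~((~(p /\ r)) /\ s)))) /\ q)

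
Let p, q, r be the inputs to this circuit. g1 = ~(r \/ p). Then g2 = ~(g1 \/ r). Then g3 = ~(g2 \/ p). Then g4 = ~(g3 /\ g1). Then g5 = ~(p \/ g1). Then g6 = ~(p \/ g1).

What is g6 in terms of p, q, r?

~(p \/ (~(r \/ p)))

g1 = ~(r \/ p)
g6 = ~(p \/ g1) = ~(p \/ (~(r \/ p)))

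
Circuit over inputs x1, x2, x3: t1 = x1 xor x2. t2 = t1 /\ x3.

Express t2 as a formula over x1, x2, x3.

(x1 xor x2) /\ x3

t1 = x1 xor x2
t2 = t1 /\ x3 = (x1 xor x2) /\ x3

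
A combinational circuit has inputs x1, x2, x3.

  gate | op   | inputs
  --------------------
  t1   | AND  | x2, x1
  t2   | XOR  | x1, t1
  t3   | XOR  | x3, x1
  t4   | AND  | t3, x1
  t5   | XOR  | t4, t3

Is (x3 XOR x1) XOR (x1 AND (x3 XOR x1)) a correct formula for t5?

t3 = x3 XOR x1
t4 = t3 AND x1 = (x3 XOR x1) AND x1
t5 = t4 XOR t3 = ((x3 XOR x1) AND x1) XOR (x3 XOR x1)
At x1=0, x2=0, x3=0: circuit gives 0, formula gives 0.
At x1=0, x2=0, x3=1: circuit gives 1, formula gives 1.
Agrees on all 8 inputs.

Yes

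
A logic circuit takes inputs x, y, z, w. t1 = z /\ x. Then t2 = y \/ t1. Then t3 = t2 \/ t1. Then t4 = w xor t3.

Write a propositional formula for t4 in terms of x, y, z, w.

w xor ((y \/ (z /\ x)) \/ (z /\ x))

t1 = z /\ x
t2 = y \/ t1 = y \/ (z /\ x)
t3 = t2 \/ t1 = (y \/ (z /\ x)) \/ (z /\ x)
t4 = w xor t3 = w xor ((y \/ (z /\ x)) \/ (z /\ x))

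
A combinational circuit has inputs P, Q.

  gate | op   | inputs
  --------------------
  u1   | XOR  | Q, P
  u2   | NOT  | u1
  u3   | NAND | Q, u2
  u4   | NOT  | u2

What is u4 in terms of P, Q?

u1 = Q XOR P
u2 = NOT u1 = NOT (Q XOR P)
u4 = NOT u2 = NOT NOT (Q XOR P)

NOT NOT (Q XOR P)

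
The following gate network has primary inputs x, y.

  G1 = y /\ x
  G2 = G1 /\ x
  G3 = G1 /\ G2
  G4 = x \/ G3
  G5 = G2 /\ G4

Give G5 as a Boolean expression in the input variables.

((y /\ x) /\ x) /\ (x \/ ((y /\ x) /\ ((y /\ x) /\ x)))

G1 = y /\ x
G2 = G1 /\ x = (y /\ x) /\ x
G3 = G1 /\ G2 = (y /\ x) /\ ((y /\ x) /\ x)
G4 = x \/ G3 = x \/ ((y /\ x) /\ ((y /\ x) /\ x))
G5 = G2 /\ G4 = ((y /\ x) /\ x) /\ (x \/ ((y /\ x) /\ ((y /\ x) /\ x)))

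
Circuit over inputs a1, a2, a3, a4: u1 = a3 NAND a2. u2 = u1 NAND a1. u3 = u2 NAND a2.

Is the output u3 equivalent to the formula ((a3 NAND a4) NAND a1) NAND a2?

No

u1 = a3 NAND a2
u2 = u1 NAND a1 = (a3 NAND a2) NAND a1
u3 = u2 NAND a2 = ((a3 NAND a2) NAND a1) NAND a2
At a1=1, a2=1, a3=1, a4=0: circuit gives 0, formula gives 1.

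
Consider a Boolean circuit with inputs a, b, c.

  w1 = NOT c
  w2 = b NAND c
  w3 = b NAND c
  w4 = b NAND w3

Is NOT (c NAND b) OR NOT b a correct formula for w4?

w3 = b NAND c
w4 = b NAND w3 = b NAND (b NAND c)
At a=0, b=1, c=0: circuit gives 0, formula gives 0.
At a=0, b=0, c=0: circuit gives 1, formula gives 1.
Agrees on all 8 inputs.

Yes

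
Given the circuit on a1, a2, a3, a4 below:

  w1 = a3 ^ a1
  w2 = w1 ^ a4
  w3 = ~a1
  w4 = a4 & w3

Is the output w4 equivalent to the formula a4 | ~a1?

w3 = ~a1
w4 = a4 & w3 = a4 & ~a1
At a1=0, a2=0, a3=0, a4=0: circuit gives 0, formula gives 1.

No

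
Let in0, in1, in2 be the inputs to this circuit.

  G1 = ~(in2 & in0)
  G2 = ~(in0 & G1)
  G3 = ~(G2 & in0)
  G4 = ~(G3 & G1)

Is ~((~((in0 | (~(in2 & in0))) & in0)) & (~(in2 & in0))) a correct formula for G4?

G1 = ~(in2 & in0)
G2 = ~(in0 & G1) = ~(in0 & (~(in2 & in0)))
G3 = ~(G2 & in0) = ~((~(in0 & (~(in2 & in0)))) & in0)
G4 = ~(G3 & G1) = ~((~((~(in0 & (~(in2 & in0)))) & in0)) & (~(in2 & in0)))
At in0=1, in1=0, in2=0: circuit gives 0, formula gives 1.

No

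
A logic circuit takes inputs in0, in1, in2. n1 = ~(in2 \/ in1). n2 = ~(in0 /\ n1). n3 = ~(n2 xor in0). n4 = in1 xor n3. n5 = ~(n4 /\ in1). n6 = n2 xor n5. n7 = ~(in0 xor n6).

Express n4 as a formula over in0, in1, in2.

in1 xor (~((~(in0 /\ (~(in2 \/ in1)))) xor in0))

n1 = ~(in2 \/ in1)
n2 = ~(in0 /\ n1) = ~(in0 /\ (~(in2 \/ in1)))
n3 = ~(n2 xor in0) = ~((~(in0 /\ (~(in2 \/ in1)))) xor in0)
n4 = in1 xor n3 = in1 xor (~((~(in0 /\ (~(in2 \/ in1)))) xor in0))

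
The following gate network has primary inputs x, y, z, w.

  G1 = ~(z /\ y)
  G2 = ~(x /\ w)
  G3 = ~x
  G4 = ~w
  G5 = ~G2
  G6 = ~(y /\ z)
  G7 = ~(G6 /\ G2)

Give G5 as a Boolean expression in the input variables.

~(~(x /\ w))

G2 = ~(x /\ w)
G5 = ~G2 = ~(~(x /\ w))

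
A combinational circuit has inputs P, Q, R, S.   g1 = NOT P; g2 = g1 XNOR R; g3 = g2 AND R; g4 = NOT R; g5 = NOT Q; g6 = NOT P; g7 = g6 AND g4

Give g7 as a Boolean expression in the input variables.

g4 = NOT R
g6 = NOT P
g7 = g6 AND g4 = NOT P AND NOT R

NOT P AND NOT R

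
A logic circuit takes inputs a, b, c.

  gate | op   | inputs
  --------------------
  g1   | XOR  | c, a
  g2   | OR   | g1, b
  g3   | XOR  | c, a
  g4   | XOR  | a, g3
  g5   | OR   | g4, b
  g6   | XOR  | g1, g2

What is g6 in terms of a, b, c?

g1 = c XOR a
g2 = g1 OR b = (c XOR a) OR b
g6 = g1 XOR g2 = (c XOR a) XOR ((c XOR a) OR b)

(c XOR a) XOR ((c XOR a) OR b)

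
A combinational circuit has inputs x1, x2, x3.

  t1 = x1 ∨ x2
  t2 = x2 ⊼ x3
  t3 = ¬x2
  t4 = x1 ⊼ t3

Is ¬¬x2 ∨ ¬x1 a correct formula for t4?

t3 = ¬x2
t4 = x1 ⊼ t3 = x1 ⊼ ¬x2
At x1=1, x2=0, x3=0: circuit gives 0, formula gives 0.
At x1=0, x2=0, x3=0: circuit gives 1, formula gives 1.
Agrees on all 8 inputs.

Yes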